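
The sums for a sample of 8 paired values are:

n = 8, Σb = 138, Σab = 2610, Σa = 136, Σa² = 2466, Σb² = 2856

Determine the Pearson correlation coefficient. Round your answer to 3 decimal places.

0.976

r = (nΣab − ΣaΣb) / √[(nΣa² − (Σa)²)(nΣb² − (Σb)²)]
Numerator: 8×2610 − 136×138 = 2112
Denominator: √[(19728 − 18496)(22848 − 19044)] = √[1232 × 3804] = 2164.8390
r = 2112 / 2164.8390 ≈ 0.976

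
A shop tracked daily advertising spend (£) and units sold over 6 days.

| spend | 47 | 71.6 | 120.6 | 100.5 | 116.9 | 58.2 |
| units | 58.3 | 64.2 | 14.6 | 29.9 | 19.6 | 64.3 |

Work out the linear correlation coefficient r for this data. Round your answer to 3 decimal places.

-0.944

n = 6, Σx = 514.8, Σy = 250.9, Σx² = 49033.02, Σy² = 13146.35, Σxy = 18136.03
nΣxy − ΣxΣy = 108816.18 − 129163.32 = -20347.14
nΣx² − (Σx)² = 294198.12 − 265019.04 = 29179.08; nΣy² − (Σy)² = 78878.1 − 62950.81 = 15927.29
r = -20347.14 / √(29179.08 × 15927.29) = -20347.14 / 21557.9143 ≈ -0.944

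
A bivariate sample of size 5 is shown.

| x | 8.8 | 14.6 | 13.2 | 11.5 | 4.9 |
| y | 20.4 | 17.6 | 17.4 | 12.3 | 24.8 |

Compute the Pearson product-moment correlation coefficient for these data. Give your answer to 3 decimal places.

n = 5, Σx = 53, Σy = 92.5, Σx² = 621.1, Σy² = 1795.01, Σxy = 929.13
nΣxy − ΣxΣy = 4645.65 − 4902.5 = -256.85
nΣx² − (Σx)² = 3105.5 − 2809 = 296.5; nΣy² − (Σy)² = 8975.05 − 8556.25 = 418.8
r = -256.85 / √(296.5 × 418.8) = -256.85 / 352.3836 ≈ -0.729

-0.729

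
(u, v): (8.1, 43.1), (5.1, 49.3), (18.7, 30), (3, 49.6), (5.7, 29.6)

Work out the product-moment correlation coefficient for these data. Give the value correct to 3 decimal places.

-0.641

n = 5, Σu = 40.6, Σv = 201.6, Σu² = 482.8, Σv² = 8524.42, Σuv = 1479.06
nΣuv − ΣuΣv = 7395.3 − 8184.96 = -789.66
nΣu² − (Σu)² = 2414 − 1648.36 = 765.64; nΣv² − (Σv)² = 42622.1 − 40642.56 = 1979.54
r = -789.66 / √(765.64 × 1979.54) = -789.66 / 1231.1032 ≈ -0.641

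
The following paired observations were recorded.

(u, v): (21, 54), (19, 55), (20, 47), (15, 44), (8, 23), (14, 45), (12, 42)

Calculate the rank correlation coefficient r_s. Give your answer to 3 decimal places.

0.857

Rank u: 7, 5, 6, 4, 1, 3, 2
Rank v: 6, 7, 5, 3, 1, 4, 2
d = rank(u) − rank(v): 1, -2, 1, 1, 0, -1, 0; Σd² = 8
ρ = 1 − 6Σd² / [n(n²−1)] = 1 − 6×8 / (7×48) = 1 − 48/336 ≈ 0.857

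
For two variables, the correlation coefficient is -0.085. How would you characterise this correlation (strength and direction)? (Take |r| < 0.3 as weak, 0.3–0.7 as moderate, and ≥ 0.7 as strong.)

r = -0.085 < 0 so the relationship is negative.
|r| = 0.085, which falls in the weak range.

weak negative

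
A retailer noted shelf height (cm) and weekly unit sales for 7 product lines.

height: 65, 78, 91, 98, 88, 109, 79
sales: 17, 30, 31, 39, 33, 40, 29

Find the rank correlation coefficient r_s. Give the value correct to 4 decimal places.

0.9286

Rank height: 1, 2, 5, 6, 4, 7, 3
Rank sales: 1, 3, 4, 6, 5, 7, 2
d = rank(height) − rank(sales): 0, -1, 1, 0, -1, 0, 1; Σd² = 4
ρ = 1 − 6Σd² / [n(n²−1)] = 1 − 6×4 / (7×48) = 1 − 24/336 ≈ 0.9286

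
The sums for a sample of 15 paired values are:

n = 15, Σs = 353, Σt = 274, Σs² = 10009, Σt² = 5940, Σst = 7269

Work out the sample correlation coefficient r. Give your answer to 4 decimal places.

r = (nΣst − ΣsΣt) / √[(nΣs² − (Σs)²)(nΣt² − (Σt)²)]
Numerator: 15×7269 − 353×274 = 12313
Denominator: √[(150135 − 124609)(89100 − 75076)] = √[25526 × 14024] = 18920.2702
r = 12313 / 18920.2702 ≈ 0.6508

0.6508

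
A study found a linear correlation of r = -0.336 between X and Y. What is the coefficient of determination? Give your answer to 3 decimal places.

0.113

r² = (-0.336)² = 0.113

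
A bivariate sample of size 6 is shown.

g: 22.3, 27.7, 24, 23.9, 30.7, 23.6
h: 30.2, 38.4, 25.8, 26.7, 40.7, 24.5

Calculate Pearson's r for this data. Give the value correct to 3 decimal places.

n = 6, Σg = 152.2, Σh = 186.3, Σg² = 3911.24, Σh² = 6021.87, Σgh = 4822.16
nΣgh − ΣgΣh = 28932.96 − 28354.86 = 578.1
nΣg² − (Σg)² = 23467.44 − 23164.84 = 302.6; nΣh² − (Σh)² = 36131.22 − 34707.69 = 1423.53
r = 578.1 / √(302.6 × 1423.53) = 578.1 / 656.3232 ≈ 0.881

0.881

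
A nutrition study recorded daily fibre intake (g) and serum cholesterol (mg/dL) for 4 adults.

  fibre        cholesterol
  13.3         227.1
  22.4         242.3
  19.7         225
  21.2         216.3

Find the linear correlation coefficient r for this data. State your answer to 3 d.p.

0.199

n = 4, Σx = 76.6, Σy = 910.7, Σx² = 1516.18, Σy² = 207694.39, Σxy = 17466.01
nΣxy − ΣxΣy = 69864.04 − 69759.62 = 104.42
nΣx² − (Σx)² = 6064.72 − 5867.56 = 197.16; nΣy² − (Σy)² = 830777.56 − 829374.49 = 1403.07
r = 104.42 / √(197.16 × 1403.07) = 104.42 / 525.9556 ≈ 0.199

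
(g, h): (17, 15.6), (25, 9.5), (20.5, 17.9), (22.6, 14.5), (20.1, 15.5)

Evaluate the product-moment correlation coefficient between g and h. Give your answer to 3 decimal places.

n = 5, Σg = 105.2, Σh = 73, Σg² = 2249.02, Σh² = 1104.52, Σgh = 1508.9
nΣgh − ΣgΣh = 7544.5 − 7679.6 = -135.1
nΣg² − (Σg)² = 11245.1 − 11067.04 = 178.06; nΣh² − (Σh)² = 5522.6 − 5329 = 193.6
r = -135.1 / √(178.06 × 193.6) = -135.1 / 185.6675 ≈ -0.728

-0.728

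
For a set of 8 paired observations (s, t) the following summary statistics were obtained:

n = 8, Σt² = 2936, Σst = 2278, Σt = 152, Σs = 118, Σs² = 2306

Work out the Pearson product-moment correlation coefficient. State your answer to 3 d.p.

0.219

r = (nΣst − ΣsΣt) / √[(nΣs² − (Σs)²)(nΣt² − (Σt)²)]
Numerator: 8×2278 − 118×152 = 288
Denominator: √[(18448 − 13924)(23488 − 23104)] = √[4524 × 384] = 1318.0349
r = 288 / 1318.0349 ≈ 0.219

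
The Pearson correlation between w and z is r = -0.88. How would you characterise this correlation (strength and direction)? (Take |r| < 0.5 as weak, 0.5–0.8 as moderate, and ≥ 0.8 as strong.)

r = -0.88 < 0 so the relationship is negative.
|r| = 0.88, which falls in the strong range.

strong negative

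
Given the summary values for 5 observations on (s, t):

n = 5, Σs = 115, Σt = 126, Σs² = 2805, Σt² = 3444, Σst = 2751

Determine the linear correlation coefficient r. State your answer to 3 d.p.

-0.709

r = (nΣst − ΣsΣt) / √[(nΣs² − (Σs)²)(nΣt² − (Σt)²)]
Numerator: 5×2751 − 115×126 = -735
Denominator: √[(14025 − 13225)(17220 − 15876)] = √[800 × 1344] = 1036.9185
r = -735 / 1036.9185 ≈ -0.709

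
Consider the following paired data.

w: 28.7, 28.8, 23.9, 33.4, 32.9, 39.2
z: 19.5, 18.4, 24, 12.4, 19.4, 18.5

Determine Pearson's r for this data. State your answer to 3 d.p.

n = 6, Σw = 186.9, Σz = 112.2, Σw² = 5958.95, Σz² = 2167.18, Σwz = 3440.79
nΣwz − ΣwΣz = 20644.74 − 20970.18 = -325.44
nΣw² − (Σw)² = 35753.7 − 34931.61 = 822.09; nΣz² − (Σz)² = 13003.08 − 12588.84 = 414.24
r = -325.44 / √(822.09 × 414.24) = -325.44 / 583.5602 ≈ -0.558

-0.558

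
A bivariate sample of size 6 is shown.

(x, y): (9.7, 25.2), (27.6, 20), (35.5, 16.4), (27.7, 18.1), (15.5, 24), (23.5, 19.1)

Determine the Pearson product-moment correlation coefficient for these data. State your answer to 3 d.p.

-0.965

n = 6, Σx = 139.5, Σy = 122.8, Σx² = 3675.89, Σy² = 2572.42, Σxy = 2700.86
nΣxy − ΣxΣy = 16205.16 − 17130.6 = -925.44
nΣx² − (Σx)² = 22055.34 − 19460.25 = 2595.09; nΣy² − (Σy)² = 15434.52 − 15079.84 = 354.68
r = -925.44 / √(2595.09 × 354.68) = -925.44 / 959.3886 ≈ -0.965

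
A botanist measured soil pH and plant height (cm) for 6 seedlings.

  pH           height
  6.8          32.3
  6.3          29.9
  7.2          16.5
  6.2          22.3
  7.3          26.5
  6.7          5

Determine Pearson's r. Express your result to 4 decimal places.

-0.1037

n = 6, Σx = 40.5, Σy = 132.5, Σx² = 274.39, Σy² = 3434.09, Σxy = 892.02
nΣxy − ΣxΣy = 5352.12 − 5366.25 = -14.13
nΣx² − (Σx)² = 1646.34 − 1640.25 = 6.09; nΣy² − (Σy)² = 20604.54 − 17556.25 = 3048.29
r = -14.13 / √(6.09 × 3048.29) = -14.13 / 136.2501 ≈ -0.1037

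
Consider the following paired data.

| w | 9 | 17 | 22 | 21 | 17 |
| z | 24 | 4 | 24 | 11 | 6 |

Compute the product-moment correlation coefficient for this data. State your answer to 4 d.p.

n = 5, Σw = 86, Σz = 69, Σw² = 1584, Σz² = 1325, Σwz = 1145
nΣwz − ΣwΣz = 5725 − 5934 = -209
nΣw² − (Σw)² = 7920 − 7396 = 524; nΣz² − (Σz)² = 6625 − 4761 = 1864
r = -209 / √(524 × 1864) = -209 / 988.2995 ≈ -0.2115

-0.2115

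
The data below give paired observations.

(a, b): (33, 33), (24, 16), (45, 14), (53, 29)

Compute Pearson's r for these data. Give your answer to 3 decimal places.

n = 4, Σa = 155, Σb = 92, Σa² = 6499, Σb² = 2382, Σab = 3640
nΣab − ΣaΣb = 14560 − 14260 = 300
nΣa² − (Σa)² = 25996 − 24025 = 1971; nΣb² − (Σb)² = 9528 − 8464 = 1064
r = 300 / √(1971 × 1064) = 300 / 1448.1519 ≈ 0.207

0.207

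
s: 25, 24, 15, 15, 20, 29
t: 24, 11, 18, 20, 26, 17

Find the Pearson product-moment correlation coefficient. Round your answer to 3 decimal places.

-0.182

n = 6, Σs = 128, Σt = 116, Σs² = 2892, Σt² = 2386, Σst = 2447
nΣst − ΣsΣt = 14682 − 14848 = -166
nΣs² − (Σs)² = 17352 − 16384 = 968; nΣt² − (Σt)² = 14316 − 13456 = 860
r = -166 / √(968 × 860) = -166 / 912.4034 ≈ -0.182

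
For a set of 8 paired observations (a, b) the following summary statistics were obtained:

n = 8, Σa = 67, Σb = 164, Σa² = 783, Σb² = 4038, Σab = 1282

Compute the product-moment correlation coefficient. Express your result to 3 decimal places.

r = (nΣab − ΣaΣb) / √[(nΣa² − (Σa)²)(nΣb² − (Σb)²)]
Numerator: 8×1282 − 67×164 = -732
Denominator: √[(6264 − 4489)(32304 − 26896)] = √[1775 × 5408] = 3098.2576
r = -732 / 3098.2576 ≈ -0.236

-0.236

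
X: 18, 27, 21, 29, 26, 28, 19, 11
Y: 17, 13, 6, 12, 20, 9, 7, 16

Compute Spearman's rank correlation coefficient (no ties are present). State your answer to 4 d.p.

-0.2143

Rank X: 2, 6, 4, 8, 5, 7, 3, 1
Rank Y: 7, 5, 1, 4, 8, 3, 2, 6
d = rank(X) − rank(Y): -5, 1, 3, 4, -3, 4, 1, -5; Σd² = 102
ρ = 1 − 6Σd² / [n(n²−1)] = 1 − 6×102 / (8×63) = 1 − 612/504 ≈ -0.2143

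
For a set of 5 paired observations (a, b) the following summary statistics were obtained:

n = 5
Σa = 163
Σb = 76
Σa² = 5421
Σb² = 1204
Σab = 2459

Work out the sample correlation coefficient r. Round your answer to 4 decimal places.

r = (nΣab − ΣaΣb) / √[(nΣa² − (Σa)²)(nΣb² − (Σb)²)]
Numerator: 5×2459 − 163×76 = -93
Denominator: √[(27105 − 26569)(6020 − 5776)] = √[536 × 244] = 361.6407
r = -93 / 361.6407 ≈ -0.2572

-0.2572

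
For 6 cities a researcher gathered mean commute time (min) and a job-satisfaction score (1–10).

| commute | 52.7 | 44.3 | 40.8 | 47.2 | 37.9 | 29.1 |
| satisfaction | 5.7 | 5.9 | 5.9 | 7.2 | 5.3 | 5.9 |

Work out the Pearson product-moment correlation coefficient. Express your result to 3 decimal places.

0.272

n = 6, Σx = 252, Σy = 35.9, Σx² = 10915.48, Σy² = 216.85, Σxy = 1514.88
nΣxy − ΣxΣy = 9089.28 − 9046.8 = 42.48
nΣx² − (Σx)² = 65492.88 − 63504 = 1988.88; nΣy² − (Σy)² = 1301.1 − 1288.81 = 12.29
r = 42.48 / √(1988.88 × 12.29) = 42.48 / 156.3436 ≈ 0.272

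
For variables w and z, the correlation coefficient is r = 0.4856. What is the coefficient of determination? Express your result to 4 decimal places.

0.2358

r² = (0.4856)² = 0.2358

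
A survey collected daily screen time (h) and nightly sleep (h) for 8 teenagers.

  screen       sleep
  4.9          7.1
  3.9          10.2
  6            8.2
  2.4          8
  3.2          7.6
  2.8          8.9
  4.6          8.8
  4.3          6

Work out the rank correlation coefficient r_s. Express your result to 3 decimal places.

-0.190

Rank screen: 7, 4, 8, 1, 3, 2, 6, 5
Rank sleep: 2, 8, 5, 4, 3, 7, 6, 1
d = rank(screen) − rank(sleep): 5, -4, 3, -3, 0, -5, 0, 4; Σd² = 100
ρ = 1 − 6Σd² / [n(n²−1)] = 1 − 6×100 / (8×63) = 1 − 600/504 ≈ -0.190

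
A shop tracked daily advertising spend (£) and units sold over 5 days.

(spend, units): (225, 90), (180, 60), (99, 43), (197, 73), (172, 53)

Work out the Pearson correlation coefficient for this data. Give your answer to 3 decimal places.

n = 5, Σx = 873, Σy = 319, Σx² = 161219, Σy² = 21687, Σxy = 58804
nΣxy − ΣxΣy = 294020 − 278487 = 15533
nΣx² − (Σx)² = 806095 − 762129 = 43966; nΣy² − (Σy)² = 108435 − 101761 = 6674
r = 15533 / √(43966 × 6674) = 15533 / 17129.7719 ≈ 0.907

0.907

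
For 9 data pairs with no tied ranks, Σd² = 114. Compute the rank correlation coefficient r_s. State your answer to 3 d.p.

0.050

ρ = 1 − 6Σd² / [n(n²−1)] = 1 − 6×114 / (9×80)
  = 1 − 684/720 = 1 − 0.9500 ≈ 0.050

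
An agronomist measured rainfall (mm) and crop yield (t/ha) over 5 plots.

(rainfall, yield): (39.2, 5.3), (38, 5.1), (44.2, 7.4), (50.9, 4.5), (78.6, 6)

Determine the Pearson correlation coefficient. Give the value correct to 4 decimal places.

0.1241

n = 5, Σx = 250.9, Σy = 28.3, Σx² = 13703.05, Σy² = 165.11, Σxy = 1429.29
nΣxy − ΣxΣy = 7146.45 − 7100.47 = 45.98
nΣx² − (Σx)² = 68515.25 − 62950.81 = 5564.44; nΣy² − (Σy)² = 825.55 − 800.89 = 24.66
r = 45.98 / √(5564.44 × 24.66) = 45.98 / 370.4310 ≈ 0.1241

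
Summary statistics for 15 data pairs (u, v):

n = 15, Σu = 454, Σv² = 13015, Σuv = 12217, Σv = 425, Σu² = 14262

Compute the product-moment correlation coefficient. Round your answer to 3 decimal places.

r = (nΣuv − ΣuΣv) / √[(nΣu² − (Σu)²)(nΣv² − (Σv)²)]
Numerator: 15×12217 − 454×425 = -9695
Denominator: √[(213930 − 206116)(195225 − 180625)] = √[7814 × 14600] = 10681.0299
r = -9695 / 10681.0299 ≈ -0.908

-0.908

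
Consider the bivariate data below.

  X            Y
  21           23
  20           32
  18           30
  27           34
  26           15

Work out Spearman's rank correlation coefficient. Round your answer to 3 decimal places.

0.100

Rank X: 3, 2, 1, 5, 4
Rank Y: 2, 4, 3, 5, 1
d = rank(X) − rank(Y): 1, -2, -2, 0, 3; Σd² = 18
ρ = 1 − 6Σd² / [n(n²−1)] = 1 − 6×18 / (5×24) = 1 − 108/120 ≈ 0.100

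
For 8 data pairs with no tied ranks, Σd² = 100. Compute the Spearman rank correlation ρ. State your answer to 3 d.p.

ρ = 1 − 6Σd² / [n(n²−1)] = 1 − 6×100 / (8×63)
  = 1 − 600/504 = 1 − 1.1905 ≈ -0.190

-0.190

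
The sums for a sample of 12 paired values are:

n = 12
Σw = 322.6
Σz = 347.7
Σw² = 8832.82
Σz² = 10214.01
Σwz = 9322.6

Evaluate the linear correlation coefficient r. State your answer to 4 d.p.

-0.1655

r = (nΣwz − ΣwΣz) / √[(nΣw² − (Σw)²)(nΣz² − (Σz)²)]
Numerator: 12×9322.6 − 322.6×347.7 = -296.82
Denominator: √[(105993.84 − 104070.76)(122568.12 − 120895.29)] = √[1923.08 × 1672.83] = 1793.5958
r = -296.82 / 1793.5958 ≈ -0.1655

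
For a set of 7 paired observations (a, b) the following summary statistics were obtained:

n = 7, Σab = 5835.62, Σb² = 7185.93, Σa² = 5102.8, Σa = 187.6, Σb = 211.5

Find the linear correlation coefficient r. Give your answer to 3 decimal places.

0.685

r = (nΣab − ΣaΣb) / √[(nΣa² − (Σa)²)(nΣb² − (Σb)²)]
Numerator: 7×5835.62 − 187.6×211.5 = 1171.94
Denominator: √[(35719.6 − 35193.76)(50301.51 − 44732.25)] = √[525.84 × 5569.26] = 1711.2977
r = 1171.94 / 1711.2977 ≈ 0.685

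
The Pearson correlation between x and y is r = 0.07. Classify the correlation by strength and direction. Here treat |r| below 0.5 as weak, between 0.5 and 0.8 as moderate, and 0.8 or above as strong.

r = 0.07 > 0 so the relationship is positive.
|r| = 0.07, which falls in the weak range.

weak positive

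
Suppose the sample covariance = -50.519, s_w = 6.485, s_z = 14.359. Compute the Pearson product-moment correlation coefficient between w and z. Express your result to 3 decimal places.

-0.543

r = Cov(w,z) / (s_w · s_z) = -50.519 / (6.485 × 14.359)
  = -50.519 / 93.1181 ≈ -0.543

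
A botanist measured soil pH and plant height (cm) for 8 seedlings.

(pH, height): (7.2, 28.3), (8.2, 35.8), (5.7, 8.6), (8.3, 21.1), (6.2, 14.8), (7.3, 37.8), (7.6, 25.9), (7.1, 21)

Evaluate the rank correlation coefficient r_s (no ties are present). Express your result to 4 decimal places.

Rank pH: 4, 7, 1, 8, 2, 5, 6, 3
Rank height: 6, 7, 1, 4, 2, 8, 5, 3
d = rank(pH) − rank(height): -2, 0, 0, 4, 0, -3, 1, 0; Σd² = 30
ρ = 1 − 6Σd² / [n(n²−1)] = 1 − 6×30 / (8×63) = 1 − 180/504 ≈ 0.6429

0.6429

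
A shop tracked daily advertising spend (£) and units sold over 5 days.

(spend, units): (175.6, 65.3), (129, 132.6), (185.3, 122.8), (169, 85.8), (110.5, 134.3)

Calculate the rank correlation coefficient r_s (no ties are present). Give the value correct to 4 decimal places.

-0.7000

Rank spend: 4, 2, 5, 3, 1
Rank units: 1, 4, 3, 2, 5
d = rank(spend) − rank(units): 3, -2, 2, 1, -4; Σd² = 34
ρ = 1 − 6Σd² / [n(n²−1)] = 1 − 6×34 / (5×24) = 1 − 204/120 ≈ -0.7000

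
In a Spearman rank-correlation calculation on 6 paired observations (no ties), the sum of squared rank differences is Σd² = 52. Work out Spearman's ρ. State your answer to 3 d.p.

ρ = 1 − 6Σd² / [n(n²−1)] = 1 − 6×52 / (6×35)
  = 1 − 312/210 = 1 − 1.4857 ≈ -0.486

-0.486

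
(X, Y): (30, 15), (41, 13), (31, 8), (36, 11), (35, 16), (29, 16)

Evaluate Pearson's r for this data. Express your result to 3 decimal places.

n = 6, ΣX = 202, ΣY = 79, ΣX² = 6904, ΣY² = 1091, ΣXY = 2651
nΣXY − ΣXΣY = 15906 − 15958 = -52
nΣX² − (ΣX)² = 41424 − 40804 = 620; nΣY² − (ΣY)² = 6546 − 6241 = 305
r = -52 / √(620 × 305) = -52 / 434.8563 ≈ -0.120

-0.120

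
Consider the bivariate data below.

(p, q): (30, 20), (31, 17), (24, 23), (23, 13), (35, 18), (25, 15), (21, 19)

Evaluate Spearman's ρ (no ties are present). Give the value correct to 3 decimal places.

0.000

Rank p: 5, 6, 3, 2, 7, 4, 1
Rank q: 6, 3, 7, 1, 4, 2, 5
d = rank(p) − rank(q): -1, 3, -4, 1, 3, 2, -4; Σd² = 56
ρ = 1 − 6Σd² / [n(n²−1)] = 1 − 6×56 / (7×48) = 1 − 336/336 ≈ 0.000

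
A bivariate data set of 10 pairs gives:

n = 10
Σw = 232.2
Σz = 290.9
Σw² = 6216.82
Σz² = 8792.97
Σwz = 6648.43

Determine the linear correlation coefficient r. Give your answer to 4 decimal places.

r = (nΣwz − ΣwΣz) / √[(nΣw² − (Σw)²)(nΣz² − (Σz)²)]
Numerator: 10×6648.43 − 232.2×290.9 = -1062.68
Denominator: √[(62168.2 − 53916.84)(87929.7 − 84622.81)] = √[8251.36 × 3306.89] = 5223.6328
r = -1062.68 / 5223.6328 ≈ -0.2034

-0.2034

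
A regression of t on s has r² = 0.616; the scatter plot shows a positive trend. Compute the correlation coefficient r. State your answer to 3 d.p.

0.785

|r| = √0.616 = 0.785
The association is positive, so r = 0.785.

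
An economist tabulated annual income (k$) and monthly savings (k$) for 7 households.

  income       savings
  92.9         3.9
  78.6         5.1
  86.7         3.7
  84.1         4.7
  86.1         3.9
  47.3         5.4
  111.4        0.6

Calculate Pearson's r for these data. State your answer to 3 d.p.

-0.829

n = 7, Σx = 587.1, Σy = 27.3, Σx² = 51458.53, Σy² = 121.73, Σxy = 2137.28
nΣxy − ΣxΣy = 14960.96 − 16027.83 = -1066.87
nΣx² − (Σx)² = 360209.71 − 344686.41 = 15523.3; nΣy² − (Σy)² = 852.11 − 745.29 = 106.82
r = -1066.87 / √(15523.3 × 106.82) = -1066.87 / 1287.7107 ≈ -0.829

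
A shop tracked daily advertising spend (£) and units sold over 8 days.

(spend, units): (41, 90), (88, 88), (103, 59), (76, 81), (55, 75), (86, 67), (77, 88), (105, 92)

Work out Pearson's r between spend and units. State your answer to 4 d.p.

-0.2641

n = 8, Σx = 631, Σy = 640, Σx² = 53185, Σy² = 52208, Σxy = 49990
nΣxy − ΣxΣy = 399920 − 403840 = -3920
nΣx² − (Σx)² = 425480 − 398161 = 27319; nΣy² − (Σy)² = 417664 − 409600 = 8064
r = -3920 / √(27319 × 8064) = -3920 / 14842.5205 ≈ -0.2641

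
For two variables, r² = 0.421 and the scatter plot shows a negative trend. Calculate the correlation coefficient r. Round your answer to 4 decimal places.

-0.6488

|r| = √0.421 = 0.6488
The association is negative, so r = −0.6488.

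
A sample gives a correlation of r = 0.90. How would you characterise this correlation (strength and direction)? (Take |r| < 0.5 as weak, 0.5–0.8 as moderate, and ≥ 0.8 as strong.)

strong positive

r = 0.90 > 0 so the relationship is positive.
|r| = 0.90, which falls in the strong range.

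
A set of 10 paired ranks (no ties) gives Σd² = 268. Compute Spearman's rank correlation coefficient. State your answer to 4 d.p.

ρ = 1 − 6Σd² / [n(n²−1)] = 1 − 6×268 / (10×99)
  = 1 − 1608/990 = 1 − 1.62424 ≈ -0.6242

-0.6242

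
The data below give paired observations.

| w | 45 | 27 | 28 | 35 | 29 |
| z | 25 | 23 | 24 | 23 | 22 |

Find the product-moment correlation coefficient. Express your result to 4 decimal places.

n = 5, Σw = 164, Σz = 117, Σw² = 5604, Σz² = 2743, Σwz = 3861
nΣwz − ΣwΣz = 19305 − 19188 = 117
nΣw² − (Σw)² = 28020 − 26896 = 1124; nΣz² − (Σz)² = 13715 − 13689 = 26
r = 117 / √(1124 × 26) = 117 / 170.9503 ≈ 0.6844

0.6844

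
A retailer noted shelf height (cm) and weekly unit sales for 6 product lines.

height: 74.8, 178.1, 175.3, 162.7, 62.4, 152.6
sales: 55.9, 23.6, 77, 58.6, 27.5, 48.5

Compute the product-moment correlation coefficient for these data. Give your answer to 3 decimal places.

0.274

n = 6, Σx = 805.9, Σy = 291.1, Σx² = 121696.55, Σy² = 16153.23, Σxy = 40533.9
nΣxy − ΣxΣy = 243203.4 − 234597.49 = 8605.91
nΣx² − (Σx)² = 730179.3 − 649474.81 = 80704.49; nΣy² − (Σy)² = 96919.38 − 84739.21 = 12180.17
r = 8605.91 / √(80704.49 × 12180.17) = 8605.91 / 31352.7416 ≈ 0.274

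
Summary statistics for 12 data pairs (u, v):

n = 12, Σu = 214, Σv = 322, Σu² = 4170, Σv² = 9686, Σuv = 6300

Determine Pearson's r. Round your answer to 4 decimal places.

r = (nΣuv − ΣuΣv) / √[(nΣu² − (Σu)²)(nΣv² − (Σv)²)]
Numerator: 12×6300 − 214×322 = 6692
Denominator: √[(50040 − 45796)(116232 − 103684)] = √[4244 × 12548] = 7297.5141
r = 6692 / 7297.5141 ≈ 0.9170

0.9170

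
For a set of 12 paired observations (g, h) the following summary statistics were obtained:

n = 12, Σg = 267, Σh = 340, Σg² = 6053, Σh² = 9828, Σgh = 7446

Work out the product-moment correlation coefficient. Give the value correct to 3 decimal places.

-0.805

r = (nΣgh − ΣgΣh) / √[(nΣg² − (Σg)²)(nΣh² − (Σh)²)]
Numerator: 12×7446 − 267×340 = -1428
Denominator: √[(72636 − 71289)(117936 − 115600)] = √[1347 × 2336] = 1773.8636
r = -1428 / 1773.8636 ≈ -0.805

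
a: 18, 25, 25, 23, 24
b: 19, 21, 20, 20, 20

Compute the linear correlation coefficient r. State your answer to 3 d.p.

0.849

n = 5, Σa = 115, Σb = 100, Σa² = 2679, Σb² = 2002, Σab = 2307
nΣab − ΣaΣb = 11535 − 11500 = 35
nΣa² − (Σa)² = 13395 − 13225 = 170; nΣb² − (Σb)² = 10010 − 10000 = 10
r = 35 / √(170 × 10) = 35 / 41.2311 ≈ 0.849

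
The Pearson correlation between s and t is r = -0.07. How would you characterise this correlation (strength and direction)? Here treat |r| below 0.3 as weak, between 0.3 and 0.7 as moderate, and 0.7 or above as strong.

weak negative

r = -0.07 < 0 so the relationship is negative.
|r| = 0.07, which falls in the weak range.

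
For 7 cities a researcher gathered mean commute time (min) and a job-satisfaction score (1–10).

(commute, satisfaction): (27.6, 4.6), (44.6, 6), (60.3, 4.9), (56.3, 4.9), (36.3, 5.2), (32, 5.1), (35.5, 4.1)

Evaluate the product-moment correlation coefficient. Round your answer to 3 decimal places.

n = 7, Σx = 292.6, Σy = 34.8, Σx² = 13158.64, Σy² = 175.04, Σxy = 1463.41
nΣxy − ΣxΣy = 10243.87 − 10182.48 = 61.39
nΣx² − (Σx)² = 92110.48 − 85614.76 = 6495.72; nΣy² − (Σy)² = 1225.28 − 1211.04 = 14.24
r = 61.39 / √(6495.72 × 14.24) = 61.39 / 304.1366 ≈ 0.202

0.202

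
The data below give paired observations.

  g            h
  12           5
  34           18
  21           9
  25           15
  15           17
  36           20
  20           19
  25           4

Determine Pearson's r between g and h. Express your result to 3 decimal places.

n = 8, Σg = 188, Σh = 107, Σg² = 4912, Σh² = 1721, Σgh = 2691
nΣgh − ΣgΣh = 21528 − 20116 = 1412
nΣg² − (Σg)² = 39296 − 35344 = 3952; nΣh² − (Σh)² = 13768 − 11449 = 2319
r = 1412 / √(3952 × 2319) = 1412 / 3027.3236 ≈ 0.466

0.466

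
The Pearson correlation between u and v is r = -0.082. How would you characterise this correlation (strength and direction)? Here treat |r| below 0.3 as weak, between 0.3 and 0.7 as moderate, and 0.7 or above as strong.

r = -0.082 < 0 so the relationship is negative.
|r| = 0.082, which falls in the weak range.

weak negative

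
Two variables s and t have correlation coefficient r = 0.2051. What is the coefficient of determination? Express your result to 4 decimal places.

r² = (0.2051)² = 0.0421

0.0421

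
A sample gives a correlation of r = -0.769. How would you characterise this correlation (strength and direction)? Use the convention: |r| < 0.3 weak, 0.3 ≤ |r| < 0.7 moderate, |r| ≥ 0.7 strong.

r = -0.769 < 0 so the relationship is negative.
|r| = 0.769, which falls in the strong range.

strong negative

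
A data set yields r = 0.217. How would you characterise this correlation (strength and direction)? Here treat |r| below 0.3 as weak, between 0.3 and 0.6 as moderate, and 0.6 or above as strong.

weak positive

r = 0.217 > 0 so the relationship is positive.
|r| = 0.217, which falls in the weak range.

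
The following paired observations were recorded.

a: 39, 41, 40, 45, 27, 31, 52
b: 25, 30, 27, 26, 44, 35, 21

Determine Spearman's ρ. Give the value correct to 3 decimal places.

-0.750

Rank a: 3, 5, 4, 6, 1, 2, 7
Rank b: 2, 5, 4, 3, 7, 6, 1
d = rank(a) − rank(b): 1, 0, 0, 3, -6, -4, 6; Σd² = 98
ρ = 1 − 6Σd² / [n(n²−1)] = 1 − 6×98 / (7×48) = 1 − 588/336 ≈ -0.750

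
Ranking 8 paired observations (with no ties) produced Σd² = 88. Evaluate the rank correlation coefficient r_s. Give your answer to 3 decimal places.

ρ = 1 − 6Σd² / [n(n²−1)] = 1 − 6×88 / (8×63)
  = 1 − 528/504 = 1 − 1.0476 ≈ -0.048

-0.048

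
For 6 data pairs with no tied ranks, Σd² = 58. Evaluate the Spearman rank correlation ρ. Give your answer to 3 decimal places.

ρ = 1 − 6Σd² / [n(n²−1)] = 1 − 6×58 / (6×35)
  = 1 − 348/210 = 1 − 1.6571 ≈ -0.657

-0.657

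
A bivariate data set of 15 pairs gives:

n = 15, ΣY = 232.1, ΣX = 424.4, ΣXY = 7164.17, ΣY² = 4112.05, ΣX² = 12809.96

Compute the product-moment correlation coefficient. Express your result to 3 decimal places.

0.924

r = (nΣXY − ΣXΣY) / √[(nΣX² − (ΣX)²)(nΣY² − (ΣY)²)]
Numerator: 15×7164.17 − 424.4×232.1 = 8959.31
Denominator: √[(192149.4 − 180115.36)(61680.75 − 53870.41)] = √[12034.04 × 7810.34] = 9694.8411
r = 8959.31 / 9694.8411 ≈ 0.924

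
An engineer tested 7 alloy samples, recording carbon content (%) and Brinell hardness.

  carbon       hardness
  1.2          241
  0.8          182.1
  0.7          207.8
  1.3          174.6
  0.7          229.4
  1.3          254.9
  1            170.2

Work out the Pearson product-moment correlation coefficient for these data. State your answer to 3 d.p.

n = 7, Σx = 7, Σy = 1460, Σx² = 7.44, Σy² = 311473.82, Σxy = 1469.47
nΣxy − ΣxΣy = 10286.29 − 10220 = 66.29
nΣx² − (Σx)² = 52.08 − 49 = 3.08; nΣy² − (Σy)² = 2180316.74 − 2131600 = 48716.74
r = 66.29 / √(3.08 × 48716.74) = 66.29 / 387.3597 ≈ 0.171

0.171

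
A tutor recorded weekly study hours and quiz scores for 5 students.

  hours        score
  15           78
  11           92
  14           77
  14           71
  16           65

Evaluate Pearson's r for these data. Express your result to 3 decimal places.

n = 5, Σx = 70, Σy = 383, Σx² = 994, Σy² = 29743, Σxy = 5294
nΣxy − ΣxΣy = 26470 − 26810 = -340
nΣx² − (Σx)² = 4970 − 4900 = 70; nΣy² − (Σy)² = 148715 − 146689 = 2026
r = -340 / √(70 × 2026) = -340 / 376.5900 ≈ -0.903

-0.903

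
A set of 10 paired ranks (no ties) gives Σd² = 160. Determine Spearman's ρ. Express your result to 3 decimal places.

ρ = 1 − 6Σd² / [n(n²−1)] = 1 − 6×160 / (10×99)
  = 1 − 960/990 = 1 − 0.9697 ≈ 0.030

0.030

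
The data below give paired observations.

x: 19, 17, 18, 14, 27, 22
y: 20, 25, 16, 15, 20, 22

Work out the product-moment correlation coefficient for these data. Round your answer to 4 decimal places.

n = 6, Σx = 117, Σy = 118, Σx² = 2383, Σy² = 2390, Σxy = 2327
nΣxy − ΣxΣy = 13962 − 13806 = 156
nΣx² − (Σx)² = 14298 − 13689 = 609; nΣy² − (Σy)² = 14340 − 13924 = 416
r = 156 / √(609 × 416) = 156 / 503.3329 ≈ 0.3099

0.3099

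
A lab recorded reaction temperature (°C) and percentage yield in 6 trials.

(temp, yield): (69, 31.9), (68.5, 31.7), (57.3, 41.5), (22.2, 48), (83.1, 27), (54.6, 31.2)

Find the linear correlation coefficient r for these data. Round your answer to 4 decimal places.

n = 6, Σx = 354.7, Σy = 211.3, Σx² = 23116.15, Σy² = 7751.19, Σxy = 11763.32
nΣxy − ΣxΣy = 70579.92 − 74948.11 = -4368.19
nΣx² − (Σx)² = 138696.9 − 125812.09 = 12884.81; nΣy² − (Σy)² = 46507.14 − 44647.69 = 1859.45
r = -4368.19 / √(12884.81 × 1859.45) = -4368.19 / 4894.7584 ≈ -0.8924

-0.8924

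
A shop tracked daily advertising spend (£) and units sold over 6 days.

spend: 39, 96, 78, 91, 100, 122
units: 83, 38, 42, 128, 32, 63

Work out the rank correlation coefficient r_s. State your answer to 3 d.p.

-0.429

Rank spend: 1, 4, 2, 3, 5, 6
Rank units: 5, 2, 3, 6, 1, 4
d = rank(spend) − rank(units): -4, 2, -1, -3, 4, 2; Σd² = 50
ρ = 1 − 6Σd² / [n(n²−1)] = 1 − 6×50 / (6×35) = 1 − 300/210 ≈ -0.429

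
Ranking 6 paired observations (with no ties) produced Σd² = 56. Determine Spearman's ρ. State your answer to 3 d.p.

ρ = 1 − 6Σd² / [n(n²−1)] = 1 − 6×56 / (6×35)
  = 1 − 336/210 = 1 − 1.6000 ≈ -0.600

-0.600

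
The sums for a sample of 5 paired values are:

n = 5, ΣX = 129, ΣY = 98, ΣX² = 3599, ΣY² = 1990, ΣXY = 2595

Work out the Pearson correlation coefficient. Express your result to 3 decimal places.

r = (nΣXY − ΣXΣY) / √[(nΣX² − (ΣX)²)(nΣY² − (ΣY)²)]
Numerator: 5×2595 − 129×98 = 333
Denominator: √[(17995 − 16641)(9950 − 9604)] = √[1354 × 346] = 684.4589
r = 333 / 684.4589 ≈ 0.487

0.487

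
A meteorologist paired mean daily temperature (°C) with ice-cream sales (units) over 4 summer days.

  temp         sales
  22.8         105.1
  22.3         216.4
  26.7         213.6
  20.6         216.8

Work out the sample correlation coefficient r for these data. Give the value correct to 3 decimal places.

0.052

n = 4, Σx = 92.4, Σy = 751.9, Σx² = 2154.38, Σy² = 150502.17, Σxy = 17391.2
nΣxy − ΣxΣy = 69564.8 − 69475.56 = 89.24
nΣx² − (Σx)² = 8617.52 − 8537.76 = 79.76; nΣy² − (Σy)² = 602008.68 − 565353.61 = 36655.07
r = 89.24 / √(79.76 × 36655.07) = 89.24 / 1709.8562 ≈ 0.052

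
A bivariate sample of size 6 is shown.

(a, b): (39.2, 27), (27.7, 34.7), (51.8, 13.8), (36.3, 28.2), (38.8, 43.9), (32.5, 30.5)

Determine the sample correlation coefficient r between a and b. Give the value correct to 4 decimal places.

-0.6572

n = 6, Σa = 226.3, Σb = 178.1, Σa² = 8866.55, Σb² = 5776.23, Σab = 6452.66
nΣab − ΣaΣb = 38715.96 − 40304.03 = -1588.07
nΣa² − (Σa)² = 53199.3 − 51211.69 = 1987.61; nΣb² − (Σb)² = 34657.38 − 31719.61 = 2937.77
r = -1588.07 / √(1987.61 × 2937.77) = -1588.07 / 2416.4315 ≈ -0.6572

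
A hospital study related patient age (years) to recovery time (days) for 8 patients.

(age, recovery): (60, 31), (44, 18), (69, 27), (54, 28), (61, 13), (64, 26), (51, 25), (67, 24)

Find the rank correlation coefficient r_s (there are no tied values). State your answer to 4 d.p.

Rank age: 4, 1, 8, 3, 5, 6, 2, 7
Rank recovery: 8, 2, 6, 7, 1, 5, 4, 3
d = rank(age) − rank(recovery): -4, -1, 2, -4, 4, 1, -2, 4; Σd² = 74
ρ = 1 − 6Σd² / [n(n²−1)] = 1 − 6×74 / (8×63) = 1 − 444/504 ≈ 0.1190

0.1190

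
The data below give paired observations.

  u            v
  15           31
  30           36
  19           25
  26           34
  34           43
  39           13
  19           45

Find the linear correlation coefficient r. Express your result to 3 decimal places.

-0.300

n = 7, Σu = 182, Σv = 227, Σu² = 5200, Σv² = 8081, Σuv = 5728
nΣuv − ΣuΣv = 40096 − 41314 = -1218
nΣu² − (Σu)² = 36400 − 33124 = 3276; nΣv² − (Σv)² = 56567 − 51529 = 5038
r = -1218 / √(3276 × 5038) = -1218 / 4062.5716 ≈ -0.300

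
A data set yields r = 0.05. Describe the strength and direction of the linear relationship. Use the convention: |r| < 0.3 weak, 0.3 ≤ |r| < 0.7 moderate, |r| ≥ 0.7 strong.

r = 0.05 > 0 so the relationship is positive.
|r| = 0.05, which falls in the weak range.

weak positive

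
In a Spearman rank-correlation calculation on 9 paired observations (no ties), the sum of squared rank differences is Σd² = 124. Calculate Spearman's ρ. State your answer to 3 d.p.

ρ = 1 − 6Σd² / [n(n²−1)] = 1 − 6×124 / (9×80)
  = 1 − 744/720 = 1 − 1.0333 ≈ -0.033

-0.033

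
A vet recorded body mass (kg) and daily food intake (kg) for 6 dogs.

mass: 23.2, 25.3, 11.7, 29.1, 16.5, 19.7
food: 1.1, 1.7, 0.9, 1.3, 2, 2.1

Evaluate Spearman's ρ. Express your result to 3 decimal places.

Rank mass: 4, 5, 1, 6, 2, 3
Rank food: 2, 4, 1, 3, 5, 6
d = rank(mass) − rank(food): 2, 1, 0, 3, -3, -3; Σd² = 32
ρ = 1 − 6Σd² / [n(n²−1)] = 1 − 6×32 / (6×35) = 1 − 192/210 ≈ 0.086

0.086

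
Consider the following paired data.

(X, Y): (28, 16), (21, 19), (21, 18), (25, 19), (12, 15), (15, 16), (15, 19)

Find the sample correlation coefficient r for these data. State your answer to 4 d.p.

0.2877

n = 7, ΣX = 137, ΣY = 122, ΣX² = 2885, ΣY² = 2144, ΣXY = 2405
nΣXY − ΣXΣY = 16835 − 16714 = 121
nΣX² − (ΣX)² = 20195 − 18769 = 1426; nΣY² − (ΣY)² = 15008 − 14884 = 124
r = 121 / √(1426 × 124) = 121 / 420.5045 ≈ 0.2877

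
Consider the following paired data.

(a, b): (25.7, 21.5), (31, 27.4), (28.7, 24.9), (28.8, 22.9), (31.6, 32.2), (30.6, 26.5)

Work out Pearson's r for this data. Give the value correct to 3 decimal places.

n = 6, Σa = 176.4, Σb = 155.4, Σa² = 5209.54, Σb² = 4096.52, Σab = 4604.52
nΣab − ΣaΣb = 27627.12 − 27412.56 = 214.56
nΣa² − (Σa)² = 31257.24 − 31116.96 = 140.28; nΣb² − (Σb)² = 24579.12 − 24149.16 = 429.96
r = 214.56 / √(140.28 × 429.96) = 214.56 / 245.5907 ≈ 0.874

0.874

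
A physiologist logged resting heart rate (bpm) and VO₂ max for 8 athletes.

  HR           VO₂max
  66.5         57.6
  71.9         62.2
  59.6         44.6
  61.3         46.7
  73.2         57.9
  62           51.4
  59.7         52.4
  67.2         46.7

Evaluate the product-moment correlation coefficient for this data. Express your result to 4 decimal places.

n = 8, Σx = 521.4, Σy = 419.5, Σx² = 34183.88, Σy² = 22277.67, Σxy = 27515.05
nΣxy − ΣxΣy = 220120.4 − 218727.3 = 1393.1
nΣx² − (Σx)² = 273471.04 − 271857.96 = 1613.08; nΣy² − (Σy)² = 178221.36 − 175980.25 = 2241.11
r = 1393.1 / √(1613.08 × 2241.11) = 1393.1 / 1901.3389 ≈ 0.7327

0.7327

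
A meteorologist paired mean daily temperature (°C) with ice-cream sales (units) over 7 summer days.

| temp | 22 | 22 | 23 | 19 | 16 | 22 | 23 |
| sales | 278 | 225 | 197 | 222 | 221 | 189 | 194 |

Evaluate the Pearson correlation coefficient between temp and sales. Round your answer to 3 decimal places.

-0.159

n = 7, Σx = 147, Σy = 1526, Σx² = 3127, Σy² = 338200, Σxy = 31971
nΣxy − ΣxΣy = 223797 − 224322 = -525
nΣx² − (Σx)² = 21889 − 21609 = 280; nΣy² − (Σy)² = 2367400 − 2328676 = 38724
r = -525 / √(280 × 38724) = -525 / 3292.8286 ≈ -0.159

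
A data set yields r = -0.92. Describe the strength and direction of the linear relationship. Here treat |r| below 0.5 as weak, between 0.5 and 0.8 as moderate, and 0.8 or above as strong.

strong negative

r = -0.92 < 0 so the relationship is negative.
|r| = 0.92, which falls in the strong range.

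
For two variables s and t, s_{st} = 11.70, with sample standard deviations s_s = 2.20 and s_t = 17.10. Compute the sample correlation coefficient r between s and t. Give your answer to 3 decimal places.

0.311

r = Cov(s,t) / (s_s · s_t) = 11.70 / (2.20 × 17.10)
  = 11.70 / 37.6200 ≈ 0.311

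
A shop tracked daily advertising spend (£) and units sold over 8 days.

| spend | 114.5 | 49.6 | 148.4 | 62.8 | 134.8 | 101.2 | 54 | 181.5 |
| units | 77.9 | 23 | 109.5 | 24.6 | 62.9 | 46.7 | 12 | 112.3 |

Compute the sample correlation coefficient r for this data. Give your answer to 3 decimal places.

n = 8, Σx = 846.8, Σy = 468.9, Σx² = 105807.54, Σy² = 38085.41, Σxy = 62090.44
nΣxy − ΣxΣy = 496723.52 − 397064.52 = 99659
nΣx² − (Σx)² = 846460.32 − 717070.24 = 129390.08; nΣy² − (Σy)² = 304683.28 − 219867.21 = 84816.07
r = 99659 / √(129390.08 × 84816.07) = 99659 / 104758.5704 ≈ 0.951

0.951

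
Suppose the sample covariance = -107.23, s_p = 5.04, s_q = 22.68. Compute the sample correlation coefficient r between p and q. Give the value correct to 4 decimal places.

r = Cov(p,q) / (s_p · s_q) = -107.23 / (5.04 × 22.68)
  = -107.23 / 114.3072 ≈ -0.9381

-0.9381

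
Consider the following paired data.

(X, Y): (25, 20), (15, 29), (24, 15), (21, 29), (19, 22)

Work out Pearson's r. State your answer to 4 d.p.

n = 5, ΣX = 104, ΣY = 115, ΣX² = 2228, ΣY² = 2791, ΣXY = 2322
nΣXY − ΣXΣY = 11610 − 11960 = -350
nΣX² − (ΣX)² = 11140 − 10816 = 324; nΣY² − (ΣY)² = 13955 − 13225 = 730
r = -350 / √(324 × 730) = -350 / 486.3332 ≈ -0.7197

-0.7197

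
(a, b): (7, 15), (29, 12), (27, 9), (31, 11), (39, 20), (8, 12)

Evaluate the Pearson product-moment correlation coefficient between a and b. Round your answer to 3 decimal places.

0.224

n = 6, Σa = 141, Σb = 79, Σa² = 4165, Σb² = 1115, Σab = 1913
nΣab − ΣaΣb = 11478 − 11139 = 339
nΣa² − (Σa)² = 24990 − 19881 = 5109; nΣb² − (Σb)² = 6690 − 6241 = 449
r = 339 / √(5109 × 449) = 339 / 1514.5762 ≈ 0.224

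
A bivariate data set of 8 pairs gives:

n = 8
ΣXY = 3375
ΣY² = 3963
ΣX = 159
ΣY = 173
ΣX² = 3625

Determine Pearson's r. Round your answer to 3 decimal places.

r = (nΣXY − ΣXΣY) / √[(nΣX² − (ΣX)²)(nΣY² − (ΣY)²)]
Numerator: 8×3375 − 159×173 = -507
Denominator: √[(29000 − 25281)(31704 − 29929)] = √[3719 × 1775] = 2569.2849
r = -507 / 2569.2849 ≈ -0.197

-0.197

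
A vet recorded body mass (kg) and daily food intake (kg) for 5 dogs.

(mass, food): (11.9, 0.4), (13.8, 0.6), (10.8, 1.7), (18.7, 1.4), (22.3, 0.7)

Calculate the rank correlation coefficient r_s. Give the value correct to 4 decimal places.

Rank mass: 2, 3, 1, 4, 5
Rank food: 1, 2, 5, 4, 3
d = rank(mass) − rank(food): 1, 1, -4, 0, 2; Σd² = 22
ρ = 1 − 6Σd² / [n(n²−1)] = 1 − 6×22 / (5×24) = 1 − 132/120 ≈ -0.1000

-0.1000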